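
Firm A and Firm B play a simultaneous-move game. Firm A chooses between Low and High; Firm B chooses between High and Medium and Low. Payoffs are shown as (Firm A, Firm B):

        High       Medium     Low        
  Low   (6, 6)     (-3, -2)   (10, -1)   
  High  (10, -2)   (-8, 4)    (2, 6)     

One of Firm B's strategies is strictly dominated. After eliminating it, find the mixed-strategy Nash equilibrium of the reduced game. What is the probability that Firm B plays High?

q = 2/3

Firm B's strategy Medium is strictly dominated by Low: -1 > -2 and 6 > 4. Eliminate Medium.
Firm A's indifference between Low and High determines Firm B's mixing probability q:
  Firm A's expected payoff from Low: q·6 + (1−q)·10 = -4q + 10
  Firm A's expected payoff from High: q·10 + (1−q)·2 = 8q + 2
  -4q + 10 = 8q + 2  ⇒  -12q = -8  ⇒  q = 2/3.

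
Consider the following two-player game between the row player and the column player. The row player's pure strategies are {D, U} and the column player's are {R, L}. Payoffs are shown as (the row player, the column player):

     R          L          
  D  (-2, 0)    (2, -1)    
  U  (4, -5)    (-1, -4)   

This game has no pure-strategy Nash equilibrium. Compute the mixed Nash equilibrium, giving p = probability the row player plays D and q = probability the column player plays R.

Set the column player's expected payoff from R equal to that from L:
  the column player's expected payoff from R: p·0 + (1−p)·(-5) = 5p - 5
  the column player's expected payoff from L: p·(-1) + (1−p)·(-4) = 3p - 4
  5p - 5 = 3p - 4  ⇒  2p = 1  ⇒  p = 1/2.
For the row player to be willing to mix, the row player must be indifferent between D and U, which pins down the column player's mix.
  the row player's expected payoff from D: q·(-2) + (1−q)·2 = -4q + 2
  the row player's expected payoff from U: q·4 + (1−q)·(-1) = 5q - 1
  -4q + 2 = 5q - 1  ⇒  -9q = -3  ⇒  q = 1/3.

p = 1/2, q = 1/3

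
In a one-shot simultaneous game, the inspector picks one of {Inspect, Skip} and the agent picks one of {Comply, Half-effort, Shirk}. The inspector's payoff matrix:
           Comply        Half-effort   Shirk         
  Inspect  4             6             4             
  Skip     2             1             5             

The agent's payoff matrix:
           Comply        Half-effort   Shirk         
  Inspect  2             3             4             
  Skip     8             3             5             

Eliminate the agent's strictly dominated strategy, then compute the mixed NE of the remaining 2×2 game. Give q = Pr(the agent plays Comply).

q = 1/3

The agent's strategy Half-effort is strictly dominated by Shirk: 4 > 3 and 5 > 3. Eliminate Half-effort.
For the inspector to be willing to mix, the inspector must be indifferent between Inspect and Skip, which pins down the agent's mix.
  the inspector's expected payoff from Inspect: q·4 + (1−q)·4 = 4
  the inspector's expected payoff from Skip: q·2 + (1−q)·5 = -3q + 5
  4 = -3q + 5  ⇒  3q = 1  ⇒  q = 1/3.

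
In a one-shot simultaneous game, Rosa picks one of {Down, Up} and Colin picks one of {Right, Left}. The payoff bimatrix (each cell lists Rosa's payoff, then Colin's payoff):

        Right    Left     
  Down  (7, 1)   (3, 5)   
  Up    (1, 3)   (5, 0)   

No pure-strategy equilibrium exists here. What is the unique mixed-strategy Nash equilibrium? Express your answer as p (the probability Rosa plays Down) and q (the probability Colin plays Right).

p = 3/7, q = 1/4

For Colin to be willing to mix, Colin must be indifferent between Right and Left, which pins down Rosa's mix.
  Colin's payoff from Right: p·1 + (1−p)·3 = -2p + 3
  Colin's payoff from Left: p·5 + (1−p)·0 = 5p
  -2p + 3 = 5p  ⇒  -7p = -3  ⇒  p = 3/7.
Rosa's indifference between Down and Up determines Colin's mixing probability q:
  Rosa's payoff to Down: q·7 + (1−q)·3 = 4q + 3
  Rosa's payoff to Up: q·1 + (1−q)·5 = -4q + 5
  4q + 3 = -4q + 5  ⇒  8q = 2  ⇒  q = 1/4.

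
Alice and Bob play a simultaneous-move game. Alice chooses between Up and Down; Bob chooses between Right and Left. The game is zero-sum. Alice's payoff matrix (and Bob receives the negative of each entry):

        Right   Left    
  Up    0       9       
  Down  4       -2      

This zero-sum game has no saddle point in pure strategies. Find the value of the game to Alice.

v = 12/5

Bob's mix must leave Alice indifferent between Up and Down.
  Alice's expected payoff from Up: q·0 + (1−q)·9 = -9q + 9
  Alice's expected payoff from Down: q·4 + (1−q)·(-2) = 6q - 2
  -9q + 9 = 6q - 2  ⇒  -15q = -11  ⇒  q = 11/15.
The value is Alice's expected payoff against this mix (using Up): (11/15)·0 + (4/15)·9 = 12/5.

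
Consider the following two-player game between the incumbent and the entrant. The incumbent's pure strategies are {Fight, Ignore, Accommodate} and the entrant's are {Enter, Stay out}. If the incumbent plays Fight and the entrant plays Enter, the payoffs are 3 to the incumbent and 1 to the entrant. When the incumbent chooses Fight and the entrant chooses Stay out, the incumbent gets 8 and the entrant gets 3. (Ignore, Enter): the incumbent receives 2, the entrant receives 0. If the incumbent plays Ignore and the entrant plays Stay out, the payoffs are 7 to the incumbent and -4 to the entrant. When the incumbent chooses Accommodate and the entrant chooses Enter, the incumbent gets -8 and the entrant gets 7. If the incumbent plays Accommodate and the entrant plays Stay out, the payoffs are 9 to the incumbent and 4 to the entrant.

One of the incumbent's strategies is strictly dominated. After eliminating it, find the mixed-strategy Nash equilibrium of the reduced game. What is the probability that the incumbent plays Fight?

p = 3/5

The incumbent's strategy Ignore is strictly dominated by Fight: 3 > 2 and 8 > 7. Eliminate Ignore.
The entrant's indifference between Enter and Stay out determines the incumbent's mixing probability p:
  the entrant's expected payoff from Enter: p·1 + (1−p)·7 = -6p + 7
  the entrant's expected payoff from Stay out: p·3 + (1−p)·4 = -p + 4
  -6p + 7 = -p + 4  ⇒  -5p = -3  ⇒  p = 3/5.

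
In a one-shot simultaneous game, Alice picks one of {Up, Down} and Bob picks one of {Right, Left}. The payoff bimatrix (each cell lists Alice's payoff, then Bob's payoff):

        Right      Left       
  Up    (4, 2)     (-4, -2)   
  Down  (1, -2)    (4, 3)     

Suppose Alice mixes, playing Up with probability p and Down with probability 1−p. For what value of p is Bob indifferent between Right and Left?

p = 5/9

Alice's mix must leave Bob indifferent between Right and Left.
  Bob's payoff to Right: p·2 + (1−p)·(-2) = 4p - 2
  Bob's payoff to Left: p·(-2) + (1−p)·3 = -5p + 3
  4p - 2 = -5p + 3  ⇒  9p = 5  ⇒  p = 5/9.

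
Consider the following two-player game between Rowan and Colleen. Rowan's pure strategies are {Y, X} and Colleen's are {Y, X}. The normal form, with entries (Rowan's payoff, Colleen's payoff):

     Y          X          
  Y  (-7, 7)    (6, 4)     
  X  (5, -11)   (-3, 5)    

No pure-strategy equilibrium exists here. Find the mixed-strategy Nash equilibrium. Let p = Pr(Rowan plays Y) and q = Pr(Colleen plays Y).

p = 16/19, q = 3/7

In a mixed equilibrium Colleen is indifferent between Y and X; this condition fixes p.
  Colleen's expected payoff from Y: p·7 + (1−p)·(-11) = 18p - 11
  Colleen's expected payoff from X: p·4 + (1−p)·5 = -p + 5
  18p - 11 = -p + 5  ⇒  19p = 16  ⇒  p = 16/19.
Colleen's mix must leave Rowan indifferent between Y and X.
  Rowan's payoff from Y: q·(-7) + (1−q)·6 = -13q + 6
  Rowan's payoff from X: q·5 + (1−q)·(-3) = 8q - 3
  -13q + 6 = 8q - 3  ⇒  -21q = -9  ⇒  q = 3/7.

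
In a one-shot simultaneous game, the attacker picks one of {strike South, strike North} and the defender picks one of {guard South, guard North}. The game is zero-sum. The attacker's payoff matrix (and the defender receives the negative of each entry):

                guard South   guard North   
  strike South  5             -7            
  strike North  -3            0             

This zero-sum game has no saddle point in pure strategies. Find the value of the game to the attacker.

v = -7/5

In a mixed equilibrium the attacker is indifferent between strike South and strike North; this condition fixes q.
  the attacker's payoff to strike South: q·5 + (1−q)·(-7) = 12q - 7
  the attacker's payoff to strike North: q·(-3) + (1−q)·0 = -3q
  12q - 7 = -3q  ⇒  15q = 7  ⇒  q = 7/15.
The value is the attacker's expected payoff against this mix (using strike South): (7/15)·5 + (8/15)·(-7) = -7/5.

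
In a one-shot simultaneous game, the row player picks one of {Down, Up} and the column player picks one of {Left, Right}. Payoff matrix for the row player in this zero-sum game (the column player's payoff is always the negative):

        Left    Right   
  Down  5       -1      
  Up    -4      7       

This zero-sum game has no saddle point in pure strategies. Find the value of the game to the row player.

The column player's mix must leave the row player indifferent between Down and Up.
  the row player's expected payoff from Down: q·5 + (1−q)·(-1) = 6q - 1
  the row player's expected payoff from Up: q·(-4) + (1−q)·7 = -11q + 7
  6q - 1 = -11q + 7  ⇒  17q = 8  ⇒  q = 8/17.
The value is the row player's expected payoff against this mix (using Down): (8/17)·5 + (9/17)·(-1) = 31/17.

v = 31/17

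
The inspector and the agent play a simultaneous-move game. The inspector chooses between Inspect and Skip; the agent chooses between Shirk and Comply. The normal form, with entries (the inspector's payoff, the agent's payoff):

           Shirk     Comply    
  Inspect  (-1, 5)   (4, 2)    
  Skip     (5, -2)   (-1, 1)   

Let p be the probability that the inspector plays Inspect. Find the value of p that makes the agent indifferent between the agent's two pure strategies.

p = 1/2

Set the agent's expected payoff from Shirk equal to that from Comply:
  the agent's payoff to Shirk: p·5 + (1−p)·(-2) = 7p - 2
  the agent's payoff to Comply: p·2 + (1−p)·1 = p + 1
  7p - 2 = p + 1  ⇒  6p = 3  ⇒  p = 1/2.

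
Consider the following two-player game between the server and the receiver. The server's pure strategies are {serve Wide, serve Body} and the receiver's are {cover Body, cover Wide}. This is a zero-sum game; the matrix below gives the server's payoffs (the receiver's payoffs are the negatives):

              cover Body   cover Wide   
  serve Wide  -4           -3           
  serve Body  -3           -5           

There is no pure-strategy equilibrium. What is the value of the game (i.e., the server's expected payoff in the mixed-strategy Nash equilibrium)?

v = -11/3

The server's indifference between serve Wide and serve Body determines the receiver's mixing probability q:
  the server's payoff from serve Wide: q·(-4) + (1−q)·(-3) = -q - 3
  the server's payoff from serve Body: q·(-3) + (1−q)·(-5) = 2q - 5
  -q - 3 = 2q - 5  ⇒  -3q = -2  ⇒  q = 2/3.
The value is the server's expected payoff against this mix (using serve Wide): (2/3)·(-4) + (1/3)·(-3) = -11/3.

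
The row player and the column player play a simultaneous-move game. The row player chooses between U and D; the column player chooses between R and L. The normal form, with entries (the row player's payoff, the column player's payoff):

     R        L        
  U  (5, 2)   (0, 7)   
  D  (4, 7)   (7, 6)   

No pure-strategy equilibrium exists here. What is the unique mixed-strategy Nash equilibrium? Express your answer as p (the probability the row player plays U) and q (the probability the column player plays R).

p = 1/6, q = 7/8

For the column player to be willing to mix, the column player must be indifferent between R and L, which pins down the row player's mix.
  the column player's payoff to R: p·2 + (1−p)·7 = -5p + 7
  the column player's payoff to L: p·7 + (1−p)·6 = p + 6
  -5p + 7 = p + 6  ⇒  -6p = -1  ⇒  p = 1/6.
In a mixed equilibrium the row player is indifferent between U and D; this condition fixes q.
  the row player's payoff from U: q·5 + (1−q)·0 = 5q
  the row player's payoff from D: q·4 + (1−q)·7 = -3q + 7
  5q = -3q + 7  ⇒  8q = 7  ⇒  q = 7/8.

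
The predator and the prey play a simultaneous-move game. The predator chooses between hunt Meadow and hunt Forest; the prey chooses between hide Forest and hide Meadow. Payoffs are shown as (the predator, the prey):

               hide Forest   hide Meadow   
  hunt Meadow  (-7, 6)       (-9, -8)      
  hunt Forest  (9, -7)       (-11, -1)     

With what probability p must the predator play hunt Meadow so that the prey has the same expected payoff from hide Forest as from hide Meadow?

p = 3/10

In a mixed equilibrium the prey is indifferent between hide Forest and hide Meadow; this condition fixes p.
  the prey's expected payoff from hide Forest: p·6 + (1−p)·(-7) = 13p - 7
  the prey's expected payoff from hide Meadow: p·(-8) + (1−p)·(-1) = -7p - 1
  13p - 7 = -7p - 1  ⇒  20p = 6  ⇒  p = 3/10.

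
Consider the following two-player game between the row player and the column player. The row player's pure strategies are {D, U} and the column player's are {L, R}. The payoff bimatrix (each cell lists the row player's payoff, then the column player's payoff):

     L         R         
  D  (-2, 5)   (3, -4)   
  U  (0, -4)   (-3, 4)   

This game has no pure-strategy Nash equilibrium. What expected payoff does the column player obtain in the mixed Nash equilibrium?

4/17

The row player's mix must leave the column player indifferent between L and R.
  the column player's expected payoff from L: p·5 + (1−p)·(-4) = 9p - 4
  the column player's expected payoff from R: p·(-4) + (1−p)·4 = -8p + 4
  9p - 4 = -8p + 4  ⇒  17p = 8  ⇒  p = 8/17.
At equilibrium the column player is indifferent across columns, so the column player's payoff equals the payoff from L: (8/17)·5 + (9/17)·(-4) = 4/17.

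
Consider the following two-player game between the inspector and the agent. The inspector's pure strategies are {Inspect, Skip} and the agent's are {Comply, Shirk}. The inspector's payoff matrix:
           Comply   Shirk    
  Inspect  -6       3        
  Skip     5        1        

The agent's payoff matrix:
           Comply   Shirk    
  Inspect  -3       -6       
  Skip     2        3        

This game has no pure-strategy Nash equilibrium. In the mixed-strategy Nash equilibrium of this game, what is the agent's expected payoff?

3/4

For the agent to be willing to mix, the agent must be indifferent between Comply and Shirk, which pins down the inspector's mix.
  the agent's payoff from Comply: p·(-3) + (1−p)·2 = -5p + 2
  the agent's payoff from Shirk: p·(-6) + (1−p)·3 = -9p + 3
  -5p + 2 = -9p + 3  ⇒  4p = 1  ⇒  p = 1/4.
At equilibrium the agent is indifferent across columns, so the agent's payoff equals the payoff from Comply: (1/4)·(-3) + (3/4)·2 = 3/4.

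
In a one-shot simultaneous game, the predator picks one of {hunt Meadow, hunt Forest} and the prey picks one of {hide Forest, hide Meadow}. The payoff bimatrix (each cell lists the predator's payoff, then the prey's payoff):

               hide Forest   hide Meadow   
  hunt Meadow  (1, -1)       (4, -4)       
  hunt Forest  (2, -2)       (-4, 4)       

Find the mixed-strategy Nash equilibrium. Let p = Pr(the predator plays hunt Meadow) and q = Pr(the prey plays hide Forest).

p = 2/3, q = 8/9

The predator's mix must leave the prey indifferent between hide Forest and hide Meadow.
  the prey's expected payoff from hide Forest: p·(-1) + (1−p)·(-2) = p - 2
  the prey's expected payoff from hide Meadow: p·(-4) + (1−p)·4 = -8p + 4
  p - 2 = -8p + 4  ⇒  9p = 6  ⇒  p = 2/3.
For the predator to be willing to mix, the predator must be indifferent between hunt Meadow and hunt Forest, which pins down the prey's mix.
  the predator's payoff from hunt Meadow: q·1 + (1−q)·4 = -3q + 4
  the predator's payoff from hunt Forest: q·2 + (1−q)·(-4) = 6q - 4
  -3q + 4 = 6q - 4  ⇒  -9q = -8  ⇒  q = 8/9.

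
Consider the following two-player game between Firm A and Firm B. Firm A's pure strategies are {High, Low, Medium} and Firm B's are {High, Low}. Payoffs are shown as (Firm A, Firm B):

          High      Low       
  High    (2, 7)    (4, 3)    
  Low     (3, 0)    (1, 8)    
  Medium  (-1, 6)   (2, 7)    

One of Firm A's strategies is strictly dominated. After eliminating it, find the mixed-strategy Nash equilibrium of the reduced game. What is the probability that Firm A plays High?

p = 2/3

Firm A's strategy Medium is strictly dominated by High: 2 > -1 and 4 > 2. Eliminate Medium.
For Firm B to be willing to mix, Firm B must be indifferent between High and Low, which pins down Firm A's mix.
  Firm B's expected payoff from High: p·7 + (1−p)·0 = 7p
  Firm B's expected payoff from Low: p·3 + (1−p)·8 = -5p + 8
  7p = -5p + 8  ⇒  12p = 8  ⇒  p = 2/3.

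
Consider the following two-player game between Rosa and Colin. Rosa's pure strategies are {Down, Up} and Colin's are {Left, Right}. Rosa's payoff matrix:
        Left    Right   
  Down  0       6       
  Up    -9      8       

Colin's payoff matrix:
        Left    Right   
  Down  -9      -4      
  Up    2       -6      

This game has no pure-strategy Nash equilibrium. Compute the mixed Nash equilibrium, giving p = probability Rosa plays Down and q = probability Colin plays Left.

p = 8/13, q = 2/11

For Colin to be willing to mix, Colin must be indifferent between Left and Right, which pins down Rosa's mix.
  Colin's payoff to Left: p·(-9) + (1−p)·2 = -11p + 2
  Colin's payoff to Right: p·(-4) + (1−p)·(-6) = 2p - 6
  -11p + 2 = 2p - 6  ⇒  -13p = -8  ⇒  p = 8/13.
Rosa's indifference between Down and Up determines Colin's mixing probability q:
  Rosa's payoff from Down: q·0 + (1−q)·6 = -6q + 6
  Rosa's payoff from Up: q·(-9) + (1−q)·8 = -17q + 8
  -6q + 6 = -17q + 8  ⇒  11q = 2  ⇒  q = 2/11.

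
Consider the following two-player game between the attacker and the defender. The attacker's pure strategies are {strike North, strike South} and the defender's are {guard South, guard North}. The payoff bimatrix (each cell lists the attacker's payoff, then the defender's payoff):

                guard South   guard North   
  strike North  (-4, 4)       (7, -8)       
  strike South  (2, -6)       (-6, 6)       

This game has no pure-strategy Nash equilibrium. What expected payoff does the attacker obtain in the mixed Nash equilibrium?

The attacker's indifference between strike North and strike South determines the defender's mixing probability q:
  the attacker's payoff to strike North: q·(-4) + (1−q)·7 = -11q + 7
  the attacker's payoff to strike South: q·2 + (1−q)·(-6) = 8q - 6
  -11q + 7 = 8q - 6  ⇒  -19q = -13  ⇒  q = 13/19.
At equilibrium the attacker is indifferent across rows, so the attacker's payoff equals the payoff from strike North: (13/19)·(-4) + (6/19)·7 = -10/19.

-10/19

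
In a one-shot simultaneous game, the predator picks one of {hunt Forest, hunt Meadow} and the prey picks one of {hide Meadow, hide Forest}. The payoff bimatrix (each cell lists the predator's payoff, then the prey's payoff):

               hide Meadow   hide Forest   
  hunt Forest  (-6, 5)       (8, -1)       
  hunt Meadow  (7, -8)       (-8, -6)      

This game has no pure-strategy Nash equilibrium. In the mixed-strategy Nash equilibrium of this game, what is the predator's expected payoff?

8/29

Set the predator's expected payoff from hunt Forest equal to that from hunt Meadow:
  the predator's expected payoff from hunt Forest: q·(-6) + (1−q)·8 = -14q + 8
  the predator's expected payoff from hunt Meadow: q·7 + (1−q)·(-8) = 15q - 8
  -14q + 8 = 15q - 8  ⇒  -29q = -16  ⇒  q = 16/29.
At equilibrium the predator is indifferent across rows, so the predator's payoff equals the payoff from hunt Forest: (16/29)·(-6) + (13/29)·8 = 8/29.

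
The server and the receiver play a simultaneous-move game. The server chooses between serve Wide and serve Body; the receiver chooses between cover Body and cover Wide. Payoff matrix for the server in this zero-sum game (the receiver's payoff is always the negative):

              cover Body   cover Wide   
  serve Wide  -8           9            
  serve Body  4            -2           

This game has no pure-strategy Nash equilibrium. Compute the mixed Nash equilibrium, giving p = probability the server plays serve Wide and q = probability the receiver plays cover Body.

p = 6/23, q = 11/23

For the receiver to be willing to mix, the receiver must be indifferent between cover Body and cover Wide, which pins down the server's mix.
  the receiver's payoff to cover Body: p·8 + (1−p)·(-4) = 12p - 4
  the receiver's payoff to cover Wide: p·(-9) + (1−p)·2 = -11p + 2
  12p - 4 = -11p + 2  ⇒  23p = 6  ⇒  p = 6/23.
The receiver's mix must leave the server indifferent between serve Wide and serve Body.
  the server's payoff from serve Wide: q·(-8) + (1−q)·9 = -17q + 9
  the server's payoff from serve Body: q·4 + (1−q)·(-2) = 6q - 2
  -17q + 9 = 6q - 2  ⇒  -23q = -11  ⇒  q = 11/23.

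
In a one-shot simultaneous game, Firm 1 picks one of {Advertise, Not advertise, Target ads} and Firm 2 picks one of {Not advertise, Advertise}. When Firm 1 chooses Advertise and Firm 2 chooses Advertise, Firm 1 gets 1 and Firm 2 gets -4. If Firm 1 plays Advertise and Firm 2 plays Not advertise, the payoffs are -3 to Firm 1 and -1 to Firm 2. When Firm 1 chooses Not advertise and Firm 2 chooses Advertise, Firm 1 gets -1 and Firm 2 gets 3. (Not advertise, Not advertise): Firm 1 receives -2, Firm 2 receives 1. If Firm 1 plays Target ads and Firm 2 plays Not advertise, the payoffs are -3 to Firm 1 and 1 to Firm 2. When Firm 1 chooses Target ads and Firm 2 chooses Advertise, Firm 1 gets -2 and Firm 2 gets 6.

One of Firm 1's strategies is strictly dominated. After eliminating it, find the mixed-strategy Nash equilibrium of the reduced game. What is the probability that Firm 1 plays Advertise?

Firm 1's strategy Target ads is strictly dominated by Not advertise: -2 > -3 and -1 > -2. Eliminate Target ads.
Firm 2's indifference between Not advertise and Advertise determines Firm 1's mixing probability p:
  Firm 2's payoff from Not advertise: p·(-1) + (1−p)·1 = -2p + 1
  Firm 2's payoff from Advertise: p·(-4) + (1−p)·3 = -7p + 3
  -2p + 1 = -7p + 3  ⇒  5p = 2  ⇒  p = 2/5.

p = 2/5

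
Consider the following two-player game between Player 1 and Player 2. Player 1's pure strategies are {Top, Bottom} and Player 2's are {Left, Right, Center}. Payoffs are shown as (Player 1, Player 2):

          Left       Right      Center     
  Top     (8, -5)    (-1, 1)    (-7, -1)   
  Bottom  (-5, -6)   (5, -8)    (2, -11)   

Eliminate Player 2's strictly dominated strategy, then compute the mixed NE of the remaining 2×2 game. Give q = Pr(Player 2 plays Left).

q = 6/19

Player 2's strategy Center is strictly dominated by Right: 1 > -1 and -8 > -11. Eliminate Center.
In a mixed equilibrium Player 1 is indifferent between Top and Bottom; this condition fixes q.
  Player 1's payoff to Top: q·8 + (1−q)·(-1) = 9q - 1
  Player 1's payoff to Bottom: q·(-5) + (1−q)·5 = -10q + 5
  9q - 1 = -10q + 5  ⇒  19q = 6  ⇒  q = 6/19.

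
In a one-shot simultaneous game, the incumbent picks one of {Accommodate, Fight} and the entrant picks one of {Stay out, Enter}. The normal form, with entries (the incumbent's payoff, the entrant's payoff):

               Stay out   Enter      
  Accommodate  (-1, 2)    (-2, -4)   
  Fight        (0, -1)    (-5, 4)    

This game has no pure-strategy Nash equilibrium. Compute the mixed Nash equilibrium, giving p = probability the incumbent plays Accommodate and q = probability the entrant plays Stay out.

p = 5/11, q = 3/4

Set the entrant's expected payoff from Stay out equal to that from Enter:
  the entrant's payoff to Stay out: p·2 + (1−p)·(-1) = 3p - 1
  the entrant's payoff to Enter: p·(-4) + (1−p)·4 = -8p + 4
  3p - 1 = -8p + 4  ⇒  11p = 5  ⇒  p = 5/11.
For the incumbent to be willing to mix, the incumbent must be indifferent between Accommodate and Fight, which pins down the entrant's mix.
  the incumbent's payoff from Accommodate: q·(-1) + (1−q)·(-2) = q - 2
  the incumbent's payoff from Fight: q·0 + (1−q)·(-5) = 5q - 5
  q - 2 = 5q - 5  ⇒  -4q = -3  ⇒  q = 3/4.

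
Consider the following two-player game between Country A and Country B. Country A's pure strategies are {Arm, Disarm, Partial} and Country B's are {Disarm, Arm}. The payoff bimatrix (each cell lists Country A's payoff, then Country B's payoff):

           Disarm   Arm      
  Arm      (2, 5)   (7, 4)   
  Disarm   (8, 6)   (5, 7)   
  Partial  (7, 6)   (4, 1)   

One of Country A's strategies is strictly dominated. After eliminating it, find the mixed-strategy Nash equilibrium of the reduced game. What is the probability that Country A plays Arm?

Country A's strategy Partial is strictly dominated by Disarm: 8 > 7 and 5 > 4. Eliminate Partial.
Country B's indifference between Disarm and Arm determines Country A's mixing probability p:
  Country B's expected payoff from Disarm: p·5 + (1−p)·6 = -p + 6
  Country B's expected payoff from Arm: p·4 + (1−p)·7 = -3p + 7
  -p + 6 = -3p + 7  ⇒  2p = 1  ⇒  p = 1/2.

p = 1/2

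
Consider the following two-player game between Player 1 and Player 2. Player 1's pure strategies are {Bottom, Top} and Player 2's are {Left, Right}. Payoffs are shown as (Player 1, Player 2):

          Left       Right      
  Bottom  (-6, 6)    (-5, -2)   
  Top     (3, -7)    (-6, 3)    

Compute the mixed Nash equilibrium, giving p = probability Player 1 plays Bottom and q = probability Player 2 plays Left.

For Player 2 to be willing to mix, Player 2 must be indifferent between Left and Right, which pins down Player 1's mix.
  Player 2's payoff to Left: p·6 + (1−p)·(-7) = 13p - 7
  Player 2's payoff to Right: p·(-2) + (1−p)·3 = -5p + 3
  13p - 7 = -5p + 3  ⇒  18p = 10  ⇒  p = 5/9.
In a mixed equilibrium Player 1 is indifferent between Bottom and Top; this condition fixes q.
  Player 1's expected payoff from Bottom: q·(-6) + (1−q)·(-5) = -q - 5
  Player 1's expected payoff from Top: q·3 + (1−q)·(-6) = 9q - 6
  -q - 5 = 9q - 6  ⇒  -10q = -1  ⇒  q = 1/10.

p = 5/9, q = 1/10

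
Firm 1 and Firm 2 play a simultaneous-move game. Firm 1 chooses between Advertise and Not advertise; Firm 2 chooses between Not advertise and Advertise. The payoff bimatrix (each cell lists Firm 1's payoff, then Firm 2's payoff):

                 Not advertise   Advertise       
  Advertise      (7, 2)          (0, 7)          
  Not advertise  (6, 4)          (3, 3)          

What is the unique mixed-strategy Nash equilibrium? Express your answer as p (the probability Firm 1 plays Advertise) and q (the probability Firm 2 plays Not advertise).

For Firm 2 to be willing to mix, Firm 2 must be indifferent between Not advertise and Advertise, which pins down Firm 1's mix.
  Firm 2's payoff to Not advertise: p·2 + (1−p)·4 = -2p + 4
  Firm 2's payoff to Advertise: p·7 + (1−p)·3 = 4p + 3
  -2p + 4 = 4p + 3  ⇒  -6p = -1  ⇒  p = 1/6.
Set Firm 1's expected payoff from Advertise equal to that from Not advertise:
  Firm 1's payoff from Advertise: q·7 + (1−q)·0 = 7q
  Firm 1's payoff from Not advertise: q·6 + (1−q)·3 = 3q + 3
  7q = 3q + 3  ⇒  4q = 3  ⇒  q = 3/4.

p = 1/6, q = 3/4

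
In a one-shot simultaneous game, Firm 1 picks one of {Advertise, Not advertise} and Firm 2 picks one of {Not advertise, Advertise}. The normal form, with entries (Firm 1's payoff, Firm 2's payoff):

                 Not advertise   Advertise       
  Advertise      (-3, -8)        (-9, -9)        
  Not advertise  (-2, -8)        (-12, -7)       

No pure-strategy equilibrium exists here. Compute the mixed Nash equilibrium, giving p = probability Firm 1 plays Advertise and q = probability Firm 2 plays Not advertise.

Set Firm 2's expected payoff from Not advertise equal to that from Advertise:
  Firm 2's payoff from Not advertise: p·(-8) + (1−p)·(-8) = -8
  Firm 2's payoff from Advertise: p·(-9) + (1−p)·(-7) = -2p - 7
  -8 = -2p - 7  ⇒  2p = 1  ⇒  p = 1/2.
Firm 1's indifference between Advertise and Not advertise determines Firm 2's mixing probability q:
  Firm 1's expected payoff from Advertise: q·(-3) + (1−q)·(-9) = 6q - 9
  Firm 1's expected payoff from Not advertise: q·(-2) + (1−q)·(-12) = 10q - 12
  6q - 9 = 10q - 12  ⇒  -4q = -3  ⇒  q = 3/4.

p = 1/2, q = 3/4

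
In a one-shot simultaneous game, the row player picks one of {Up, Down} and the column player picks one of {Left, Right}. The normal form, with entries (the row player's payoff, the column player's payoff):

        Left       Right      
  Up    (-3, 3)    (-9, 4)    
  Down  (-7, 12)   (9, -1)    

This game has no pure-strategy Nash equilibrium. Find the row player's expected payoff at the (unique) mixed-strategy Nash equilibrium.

-45/11

For the row player to be willing to mix, the row player must be indifferent between Up and Down, which pins down the column player's mix.
  the row player's expected payoff from Up: q·(-3) + (1−q)·(-9) = 6q - 9
  the row player's expected payoff from Down: q·(-7) + (1−q)·9 = -16q + 9
  6q - 9 = -16q + 9  ⇒  22q = 18  ⇒  q = 9/11.
At equilibrium the row player is indifferent across rows, so the row player's payoff equals the payoff from Up: (9/11)·(-3) + (2/11)·(-9) = -45/11.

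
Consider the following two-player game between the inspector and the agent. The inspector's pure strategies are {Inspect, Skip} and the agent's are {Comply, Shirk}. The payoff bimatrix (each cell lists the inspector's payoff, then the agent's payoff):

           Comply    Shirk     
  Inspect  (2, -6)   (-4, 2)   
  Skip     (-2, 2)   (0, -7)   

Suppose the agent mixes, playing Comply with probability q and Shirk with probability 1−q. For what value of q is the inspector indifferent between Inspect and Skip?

q = 1/2

For the inspector to be willing to mix, the inspector must be indifferent between Inspect and Skip, which pins down the agent's mix.
  the inspector's payoff from Inspect: q·2 + (1−q)·(-4) = 6q - 4
  the inspector's payoff from Skip: q·(-2) + (1−q)·0 = -2q
  6q - 4 = -2q  ⇒  8q = 4  ⇒  q = 1/2.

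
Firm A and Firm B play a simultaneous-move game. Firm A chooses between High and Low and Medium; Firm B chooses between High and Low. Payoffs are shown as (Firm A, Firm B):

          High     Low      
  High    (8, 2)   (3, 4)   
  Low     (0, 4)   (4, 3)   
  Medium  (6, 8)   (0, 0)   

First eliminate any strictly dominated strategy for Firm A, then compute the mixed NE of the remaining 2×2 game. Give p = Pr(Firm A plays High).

Firm A's strategy Medium is strictly dominated by High: 8 > 6 and 3 > 0. Eliminate Medium.
Firm A's mix must leave Firm B indifferent between High and Low.
  Firm B's expected payoff from High: p·2 + (1−p)·4 = -2p + 4
  Firm B's expected payoff from Low: p·4 + (1−p)·3 = p + 3
  -2p + 4 = p + 3  ⇒  -3p = -1  ⇒  p = 1/3.

p = 1/3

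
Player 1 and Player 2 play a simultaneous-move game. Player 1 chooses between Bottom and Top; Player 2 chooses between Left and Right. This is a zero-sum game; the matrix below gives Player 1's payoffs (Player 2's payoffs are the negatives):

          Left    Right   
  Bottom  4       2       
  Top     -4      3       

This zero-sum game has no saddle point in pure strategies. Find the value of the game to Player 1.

v = 20/9

Player 1's indifference between Bottom and Top determines Player 2's mixing probability q:
  Player 1's payoff from Bottom: q·4 + (1−q)·2 = 2q + 2
  Player 1's payoff from Top: q·(-4) + (1−q)·3 = -7q + 3
  2q + 2 = -7q + 3  ⇒  9q = 1  ⇒  q = 1/9.
The value is Player 1's expected payoff against this mix (using Bottom): (1/9)·4 + (8/9)·2 = 20/9.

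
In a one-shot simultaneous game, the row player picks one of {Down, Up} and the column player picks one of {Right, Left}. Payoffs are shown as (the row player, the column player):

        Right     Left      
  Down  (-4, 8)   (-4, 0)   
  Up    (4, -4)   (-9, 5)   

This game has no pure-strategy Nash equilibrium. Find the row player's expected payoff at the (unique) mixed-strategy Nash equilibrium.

The row player's indifference between Down and Up determines the column player's mixing probability q:
  the row player's expected payoff from Down: q·(-4) + (1−q)·(-4) = -4
  the row player's expected payoff from Up: q·4 + (1−q)·(-9) = 13q - 9
  -4 = 13q - 9  ⇒  -13q = -5  ⇒  q = 5/13.
At equilibrium the row player is indifferent across rows, so the row player's payoff equals the payoff from Down: (5/13)·(-4) + (8/13)·(-4) = -4.

-4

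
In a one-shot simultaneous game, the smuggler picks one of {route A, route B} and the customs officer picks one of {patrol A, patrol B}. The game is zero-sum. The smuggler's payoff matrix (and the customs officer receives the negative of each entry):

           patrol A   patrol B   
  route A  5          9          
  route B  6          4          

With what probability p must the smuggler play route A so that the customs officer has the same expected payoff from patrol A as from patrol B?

Set the customs officer's expected payoff from patrol A equal to that from patrol B:
  the customs officer's payoff to patrol A: p·(-5) + (1−p)·(-6) = p - 6
  the customs officer's payoff to patrol B: p·(-9) + (1−p)·(-4) = -5p - 4
  p - 6 = -5p - 4  ⇒  6p = 2  ⇒  p = 1/3.

p = 1/3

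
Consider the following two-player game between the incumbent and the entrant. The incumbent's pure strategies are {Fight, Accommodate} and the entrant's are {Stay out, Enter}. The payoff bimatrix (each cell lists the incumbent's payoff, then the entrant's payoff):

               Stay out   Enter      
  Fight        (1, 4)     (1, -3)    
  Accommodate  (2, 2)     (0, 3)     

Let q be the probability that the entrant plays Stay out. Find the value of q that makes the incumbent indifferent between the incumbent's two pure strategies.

q = 1/2

The incumbent's indifference between Fight and Accommodate determines the entrant's mixing probability q:
  the incumbent's expected payoff from Fight: q·1 + (1−q)·1 = 1
  the incumbent's expected payoff from Accommodate: q·2 + (1−q)·0 = 2q
  1 = 2q  ⇒  -2q = -1  ⇒  q = 1/2.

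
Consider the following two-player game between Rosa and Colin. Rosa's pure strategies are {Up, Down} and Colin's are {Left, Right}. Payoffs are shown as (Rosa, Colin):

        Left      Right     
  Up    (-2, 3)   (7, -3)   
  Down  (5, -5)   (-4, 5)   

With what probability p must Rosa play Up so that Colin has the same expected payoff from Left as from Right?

p = 5/8

In a mixed equilibrium Colin is indifferent between Left and Right; this condition fixes p.
  Colin's payoff to Left: p·3 + (1−p)·(-5) = 8p - 5
  Colin's payoff to Right: p·(-3) + (1−p)·5 = -8p + 5
  8p - 5 = -8p + 5  ⇒  16p = 10  ⇒  p = 5/8.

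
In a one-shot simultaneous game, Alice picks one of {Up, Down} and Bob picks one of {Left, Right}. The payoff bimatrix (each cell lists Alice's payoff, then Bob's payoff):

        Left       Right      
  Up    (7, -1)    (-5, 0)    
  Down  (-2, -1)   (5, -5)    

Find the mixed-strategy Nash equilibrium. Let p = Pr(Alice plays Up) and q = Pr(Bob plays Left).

Bob's indifference between Left and Right determines Alice's mixing probability p:
  Bob's expected payoff from Left: p·(-1) + (1−p)·(-1) = -1
  Bob's expected payoff from Right: p·0 + (1−p)·(-5) = 5p - 5
  -1 = 5p - 5  ⇒  -5p = -4  ⇒  p = 4/5.
In a mixed equilibrium Alice is indifferent between Up and Down; this condition fixes q.
  Alice's payoff to Up: q·7 + (1−q)·(-5) = 12q - 5
  Alice's payoff to Down: q·(-2) + (1−q)·5 = -7q + 5
  12q - 5 = -7q + 5  ⇒  19q = 10  ⇒  q = 10/19.

p = 4/5, q = 10/19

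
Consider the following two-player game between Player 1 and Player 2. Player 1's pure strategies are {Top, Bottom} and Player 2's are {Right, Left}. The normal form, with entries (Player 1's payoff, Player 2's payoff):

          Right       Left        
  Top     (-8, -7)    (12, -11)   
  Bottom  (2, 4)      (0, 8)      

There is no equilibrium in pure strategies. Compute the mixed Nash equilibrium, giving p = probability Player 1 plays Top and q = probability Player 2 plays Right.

p = 1/2, q = 6/11

In a mixed equilibrium Player 2 is indifferent between Right and Left; this condition fixes p.
  Player 2's expected payoff from Right: p·(-7) + (1−p)·4 = -11p + 4
  Player 2's expected payoff from Left: p·(-11) + (1−p)·8 = -19p + 8
  -11p + 4 = -19p + 8  ⇒  8p = 4  ⇒  p = 1/2.
Player 1's indifference between Top and Bottom determines Player 2's mixing probability q:
  Player 1's payoff to Top: q·(-8) + (1−q)·12 = -20q + 12
  Player 1's payoff to Bottom: q·2 + (1−q)·0 = 2q
  -20q + 12 = 2q  ⇒  -22q = -12  ⇒  q = 6/11.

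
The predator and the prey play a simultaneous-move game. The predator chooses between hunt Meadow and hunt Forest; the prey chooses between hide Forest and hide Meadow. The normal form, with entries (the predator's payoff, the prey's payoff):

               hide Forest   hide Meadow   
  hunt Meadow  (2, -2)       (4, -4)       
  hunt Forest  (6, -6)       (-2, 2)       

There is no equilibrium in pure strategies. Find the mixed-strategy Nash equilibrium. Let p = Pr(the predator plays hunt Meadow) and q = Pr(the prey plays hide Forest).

p = 4/5, q = 3/5

The prey's indifference between hide Forest and hide Meadow determines the predator's mixing probability p:
  the prey's payoff to hide Forest: p·(-2) + (1−p)·(-6) = 4p - 6
  the prey's payoff to hide Meadow: p·(-4) + (1−p)·2 = -6p + 2
  4p - 6 = -6p + 2  ⇒  10p = 8  ⇒  p = 4/5.
Set the predator's expected payoff from hunt Meadow equal to that from hunt Forest:
  the predator's expected payoff from hunt Meadow: q·2 + (1−q)·4 = -2q + 4
  the predator's expected payoff from hunt Forest: q·6 + (1−q)·(-2) = 8q - 2
  -2q + 4 = 8q - 2  ⇒  -10q = -6  ⇒  q = 3/5.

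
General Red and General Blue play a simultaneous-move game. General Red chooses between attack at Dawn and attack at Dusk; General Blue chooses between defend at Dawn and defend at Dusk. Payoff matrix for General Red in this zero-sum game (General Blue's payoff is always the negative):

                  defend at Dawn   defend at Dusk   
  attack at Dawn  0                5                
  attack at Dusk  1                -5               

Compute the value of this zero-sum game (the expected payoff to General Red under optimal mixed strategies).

v = 5/11

For General Red to be willing to mix, General Red must be indifferent between attack at Dawn and attack at Dusk, which pins down General Blue's mix.
  General Red's payoff from attack at Dawn: q·0 + (1−q)·5 = -5q + 5
  General Red's payoff from attack at Dusk: q·1 + (1−q)·(-5) = 6q - 5
  -5q + 5 = 6q - 5  ⇒  -11q = -10  ⇒  q = 10/11.
The value is General Red's expected payoff against this mix (using attack at Dawn): (10/11)·0 + (1/11)·5 = 5/11.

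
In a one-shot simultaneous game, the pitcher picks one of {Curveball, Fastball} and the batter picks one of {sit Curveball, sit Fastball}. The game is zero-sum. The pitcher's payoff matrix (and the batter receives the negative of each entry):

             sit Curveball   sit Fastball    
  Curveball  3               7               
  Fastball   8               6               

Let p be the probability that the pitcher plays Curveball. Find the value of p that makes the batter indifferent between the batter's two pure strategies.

Set the batter's expected payoff from sit Curveball equal to that from sit Fastball:
  the batter's payoff from sit Curveball: p·(-3) + (1−p)·(-8) = 5p - 8
  the batter's payoff from sit Fastball: p·(-7) + (1−p)·(-6) = -p - 6
  5p - 8 = -p - 6  ⇒  6p = 2  ⇒  p = 1/3.

p = 1/3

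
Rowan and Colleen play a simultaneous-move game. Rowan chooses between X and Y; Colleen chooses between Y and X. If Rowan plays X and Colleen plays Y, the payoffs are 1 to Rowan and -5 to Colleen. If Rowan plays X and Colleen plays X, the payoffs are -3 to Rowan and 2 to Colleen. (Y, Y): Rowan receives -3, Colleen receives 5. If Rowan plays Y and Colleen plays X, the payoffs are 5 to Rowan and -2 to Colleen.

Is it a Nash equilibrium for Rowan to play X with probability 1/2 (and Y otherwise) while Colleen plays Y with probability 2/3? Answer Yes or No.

Yes

Check Colleen's indifference given Rowan's mix p = 1/2:
  payoff from Y = 0; payoff from X = 0 — equal.
Check Rowan's indifference given Colleen's mix q = 2/3:
  payoff from X = -1/3; payoff from Y = -1/3 — equal.
Both players are indifferent, so neither can profitably deviate.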